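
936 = 936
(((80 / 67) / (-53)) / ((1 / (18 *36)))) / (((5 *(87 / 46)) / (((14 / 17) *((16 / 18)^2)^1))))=-5275648 / 5251929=-1.00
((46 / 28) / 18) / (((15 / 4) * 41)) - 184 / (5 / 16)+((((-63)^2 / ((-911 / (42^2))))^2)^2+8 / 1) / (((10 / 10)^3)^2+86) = 31032240280323162437514872135923 / 773904141952718805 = 40098299773951.92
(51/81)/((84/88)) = 374/567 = 0.66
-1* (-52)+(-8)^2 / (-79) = 4044 / 79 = 51.19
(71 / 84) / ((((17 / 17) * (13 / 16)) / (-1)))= -284 / 273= -1.04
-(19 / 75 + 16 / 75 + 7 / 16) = -217 / 240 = -0.90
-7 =-7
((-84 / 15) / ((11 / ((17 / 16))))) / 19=-119 / 4180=-0.03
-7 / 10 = -0.70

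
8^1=8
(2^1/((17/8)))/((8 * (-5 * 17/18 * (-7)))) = 36/10115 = 0.00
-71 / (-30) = 71 / 30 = 2.37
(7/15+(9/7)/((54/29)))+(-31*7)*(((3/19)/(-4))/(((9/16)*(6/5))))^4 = 1.15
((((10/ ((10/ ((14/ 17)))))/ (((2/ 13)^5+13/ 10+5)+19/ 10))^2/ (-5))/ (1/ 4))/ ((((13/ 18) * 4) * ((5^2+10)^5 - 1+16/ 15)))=-3181349811900/ 59823401735103433832783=-0.00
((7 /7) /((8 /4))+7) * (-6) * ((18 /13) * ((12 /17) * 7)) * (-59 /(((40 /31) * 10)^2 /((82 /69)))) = 1318081653 /10166000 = 129.66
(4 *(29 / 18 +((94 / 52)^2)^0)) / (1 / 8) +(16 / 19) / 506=3614936 / 43263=83.56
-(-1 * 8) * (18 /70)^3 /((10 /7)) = 2916 /30625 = 0.10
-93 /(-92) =93 /92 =1.01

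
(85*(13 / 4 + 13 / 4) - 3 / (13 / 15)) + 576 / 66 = 159521 / 286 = 557.77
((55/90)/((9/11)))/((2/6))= 121/54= 2.24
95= 95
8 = 8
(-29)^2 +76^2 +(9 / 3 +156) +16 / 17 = 115208 / 17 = 6776.94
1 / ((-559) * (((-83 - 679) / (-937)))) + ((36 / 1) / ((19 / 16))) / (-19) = -245690065 / 153770838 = -1.60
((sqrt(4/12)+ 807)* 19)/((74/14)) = 133* sqrt(3)/111+ 107331/37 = 2902.91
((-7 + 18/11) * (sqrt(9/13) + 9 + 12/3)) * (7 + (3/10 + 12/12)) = -63661/110-14691 * sqrt(13)/1430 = -615.78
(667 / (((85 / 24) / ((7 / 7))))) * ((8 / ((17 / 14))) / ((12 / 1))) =149408 / 1445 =103.40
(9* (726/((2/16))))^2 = 2732361984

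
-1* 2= -2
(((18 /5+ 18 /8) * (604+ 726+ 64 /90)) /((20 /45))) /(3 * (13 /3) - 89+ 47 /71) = -82906629 /356600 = -232.49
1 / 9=0.11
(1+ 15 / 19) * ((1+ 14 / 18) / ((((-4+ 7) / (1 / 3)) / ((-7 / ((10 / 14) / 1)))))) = -26656 / 7695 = -3.46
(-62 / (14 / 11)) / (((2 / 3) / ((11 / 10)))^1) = -11253 / 140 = -80.38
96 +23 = 119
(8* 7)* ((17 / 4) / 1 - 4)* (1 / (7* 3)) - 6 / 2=-7 / 3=-2.33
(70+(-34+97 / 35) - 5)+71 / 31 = 39127 / 1085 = 36.06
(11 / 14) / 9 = 11 / 126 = 0.09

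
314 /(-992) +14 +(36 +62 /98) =50.32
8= 8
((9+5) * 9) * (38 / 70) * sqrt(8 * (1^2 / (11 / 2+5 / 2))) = 342 / 5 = 68.40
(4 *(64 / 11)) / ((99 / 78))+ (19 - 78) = -14761 / 363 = -40.66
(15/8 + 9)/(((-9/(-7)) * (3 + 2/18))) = 87/32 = 2.72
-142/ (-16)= 71/ 8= 8.88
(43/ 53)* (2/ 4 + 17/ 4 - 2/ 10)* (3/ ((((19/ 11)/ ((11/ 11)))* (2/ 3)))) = 387387/ 40280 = 9.62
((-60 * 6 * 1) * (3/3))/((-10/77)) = 2772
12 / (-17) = -12 / 17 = -0.71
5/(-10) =-1/2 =-0.50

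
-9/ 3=-3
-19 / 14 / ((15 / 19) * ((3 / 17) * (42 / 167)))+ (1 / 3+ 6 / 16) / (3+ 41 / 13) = -32698667 / 846720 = -38.62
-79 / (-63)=79 / 63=1.25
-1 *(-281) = 281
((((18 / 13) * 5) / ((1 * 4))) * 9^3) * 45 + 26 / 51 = 75288151 / 1326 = 56778.39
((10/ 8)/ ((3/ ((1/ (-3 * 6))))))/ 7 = -0.00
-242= -242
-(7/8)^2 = -49/64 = -0.77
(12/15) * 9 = 36/5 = 7.20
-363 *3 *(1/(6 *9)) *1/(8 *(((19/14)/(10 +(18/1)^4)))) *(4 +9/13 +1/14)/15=-1835627717/29640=-61930.76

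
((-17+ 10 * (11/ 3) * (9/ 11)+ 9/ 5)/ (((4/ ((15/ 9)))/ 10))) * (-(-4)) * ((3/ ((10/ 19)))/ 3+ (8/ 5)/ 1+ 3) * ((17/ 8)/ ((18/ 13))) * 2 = 531505/ 108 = 4921.34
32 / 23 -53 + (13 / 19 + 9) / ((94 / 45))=-964771 / 20539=-46.97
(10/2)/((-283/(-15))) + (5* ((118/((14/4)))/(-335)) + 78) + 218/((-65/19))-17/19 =2154537074/163917845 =13.14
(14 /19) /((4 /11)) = 77 /38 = 2.03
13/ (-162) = -0.08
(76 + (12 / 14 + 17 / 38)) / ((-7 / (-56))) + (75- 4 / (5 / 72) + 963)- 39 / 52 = 4250909 / 2660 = 1598.09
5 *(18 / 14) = 45 / 7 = 6.43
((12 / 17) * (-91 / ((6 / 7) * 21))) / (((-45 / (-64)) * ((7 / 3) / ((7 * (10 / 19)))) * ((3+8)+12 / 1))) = -23296 / 66861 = -0.35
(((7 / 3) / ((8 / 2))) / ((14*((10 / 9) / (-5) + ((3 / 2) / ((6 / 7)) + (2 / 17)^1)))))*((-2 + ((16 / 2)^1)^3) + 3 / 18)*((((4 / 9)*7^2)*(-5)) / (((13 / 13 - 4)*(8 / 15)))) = 63745325 / 72504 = 879.20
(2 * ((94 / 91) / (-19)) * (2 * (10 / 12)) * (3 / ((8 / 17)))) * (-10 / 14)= 19975 / 24206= 0.83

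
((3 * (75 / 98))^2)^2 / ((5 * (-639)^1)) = -56953125 / 6548813936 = -0.01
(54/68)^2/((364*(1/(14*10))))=3645/15028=0.24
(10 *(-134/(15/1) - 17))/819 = -778/2457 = -0.32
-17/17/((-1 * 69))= 0.01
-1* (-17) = 17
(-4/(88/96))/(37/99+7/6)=-864/305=-2.83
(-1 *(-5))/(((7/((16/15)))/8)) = 128/21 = 6.10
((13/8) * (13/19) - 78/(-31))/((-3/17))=-290615/14136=-20.56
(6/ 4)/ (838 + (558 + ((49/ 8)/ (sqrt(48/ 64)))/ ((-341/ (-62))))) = 3040488/ 2829678431- 1617 * sqrt(3)/ 2829678431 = 0.00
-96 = -96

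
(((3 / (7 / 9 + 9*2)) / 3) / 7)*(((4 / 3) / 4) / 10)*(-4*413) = -354 / 845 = -0.42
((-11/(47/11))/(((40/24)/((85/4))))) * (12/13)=-18513/611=-30.30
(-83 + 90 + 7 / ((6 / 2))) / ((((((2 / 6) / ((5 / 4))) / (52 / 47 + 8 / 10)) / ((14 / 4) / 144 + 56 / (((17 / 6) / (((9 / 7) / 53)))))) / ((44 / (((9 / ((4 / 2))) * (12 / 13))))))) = 3663904244 / 10290321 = 356.05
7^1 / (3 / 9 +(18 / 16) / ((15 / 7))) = 840 / 103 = 8.16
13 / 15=0.87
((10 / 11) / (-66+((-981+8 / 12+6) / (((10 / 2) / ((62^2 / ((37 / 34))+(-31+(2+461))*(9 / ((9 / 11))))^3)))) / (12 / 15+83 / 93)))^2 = 29019930610225 / 150472054433701397625984515875771359917521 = 0.00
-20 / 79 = -0.25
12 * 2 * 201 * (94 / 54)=25192 / 3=8397.33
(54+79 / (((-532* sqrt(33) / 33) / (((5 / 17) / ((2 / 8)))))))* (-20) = -1080+7900* sqrt(33) / 2261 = -1059.93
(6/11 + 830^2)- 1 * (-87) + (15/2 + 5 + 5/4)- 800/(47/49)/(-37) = 52721347923/76516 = 689023.84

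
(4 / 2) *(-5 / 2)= -5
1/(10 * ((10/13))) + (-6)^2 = 3613/100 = 36.13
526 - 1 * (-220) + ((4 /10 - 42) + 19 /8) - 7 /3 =84533 /120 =704.44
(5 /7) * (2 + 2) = 20 /7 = 2.86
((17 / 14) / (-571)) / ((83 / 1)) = -17 / 663502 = -0.00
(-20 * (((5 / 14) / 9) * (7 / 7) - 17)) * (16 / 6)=170960 / 189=904.55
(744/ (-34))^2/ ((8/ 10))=172980/ 289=598.55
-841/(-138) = 841/138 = 6.09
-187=-187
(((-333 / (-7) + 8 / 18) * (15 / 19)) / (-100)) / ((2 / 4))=-605 / 798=-0.76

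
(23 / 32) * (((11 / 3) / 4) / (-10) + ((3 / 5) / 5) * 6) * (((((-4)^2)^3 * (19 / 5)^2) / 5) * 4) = 200334784 / 9375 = 21369.04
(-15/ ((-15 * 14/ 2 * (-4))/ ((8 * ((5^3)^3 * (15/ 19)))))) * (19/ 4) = -2092633.93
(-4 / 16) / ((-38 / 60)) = 15 / 38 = 0.39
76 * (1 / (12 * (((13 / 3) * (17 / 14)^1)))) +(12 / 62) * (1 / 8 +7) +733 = 20157907 / 27404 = 735.58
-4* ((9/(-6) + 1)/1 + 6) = -22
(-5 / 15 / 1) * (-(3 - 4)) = -1 / 3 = -0.33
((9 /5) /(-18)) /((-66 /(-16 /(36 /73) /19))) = -73 /28215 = -0.00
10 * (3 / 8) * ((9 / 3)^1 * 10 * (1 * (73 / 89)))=16425 / 178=92.28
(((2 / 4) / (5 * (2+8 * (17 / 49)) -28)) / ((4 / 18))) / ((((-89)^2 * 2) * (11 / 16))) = -441 / 8800231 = -0.00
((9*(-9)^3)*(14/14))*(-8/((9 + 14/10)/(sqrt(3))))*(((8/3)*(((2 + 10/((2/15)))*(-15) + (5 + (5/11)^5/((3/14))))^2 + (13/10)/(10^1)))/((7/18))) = 77150264448117917119176*sqrt(3)/1685932599065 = 79260688069.99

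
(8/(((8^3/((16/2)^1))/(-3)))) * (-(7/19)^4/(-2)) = -7203/2085136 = -0.00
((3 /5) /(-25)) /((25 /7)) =-21 /3125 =-0.01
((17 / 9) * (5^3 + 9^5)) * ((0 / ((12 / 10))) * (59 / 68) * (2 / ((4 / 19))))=0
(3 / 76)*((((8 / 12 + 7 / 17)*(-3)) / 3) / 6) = -55 / 7752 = -0.01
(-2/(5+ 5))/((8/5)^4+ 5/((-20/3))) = -500/14509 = -0.03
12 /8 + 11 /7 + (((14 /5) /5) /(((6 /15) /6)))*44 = 26087 /70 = 372.67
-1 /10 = -0.10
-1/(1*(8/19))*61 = -144.88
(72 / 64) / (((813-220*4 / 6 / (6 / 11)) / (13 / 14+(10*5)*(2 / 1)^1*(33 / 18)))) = 208953 / 548464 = 0.38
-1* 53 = -53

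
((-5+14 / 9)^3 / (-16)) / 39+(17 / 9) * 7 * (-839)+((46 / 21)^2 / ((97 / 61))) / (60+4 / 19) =-263836273628995 / 23783327568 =-11093.33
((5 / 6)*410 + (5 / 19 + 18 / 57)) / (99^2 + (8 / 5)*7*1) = 97540 / 2796477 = 0.03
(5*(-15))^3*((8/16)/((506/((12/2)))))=-1265625/506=-2501.24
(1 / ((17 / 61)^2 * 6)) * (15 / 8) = 18605 / 4624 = 4.02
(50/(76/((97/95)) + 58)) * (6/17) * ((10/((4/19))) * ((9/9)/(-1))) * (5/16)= -1151875/582352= -1.98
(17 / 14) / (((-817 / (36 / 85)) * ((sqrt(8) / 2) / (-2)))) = 0.00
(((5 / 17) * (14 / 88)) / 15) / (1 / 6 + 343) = 7 / 770066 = 0.00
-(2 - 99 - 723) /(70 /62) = 5084 /7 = 726.29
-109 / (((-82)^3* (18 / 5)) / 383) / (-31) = -208735 / 307663344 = -0.00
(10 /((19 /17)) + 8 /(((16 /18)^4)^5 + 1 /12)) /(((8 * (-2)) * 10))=-4432390799126247310039 /13169646580598473539920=-0.34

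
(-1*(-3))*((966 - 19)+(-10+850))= 5361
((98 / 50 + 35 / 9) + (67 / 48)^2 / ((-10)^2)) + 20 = 1986691 / 76800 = 25.87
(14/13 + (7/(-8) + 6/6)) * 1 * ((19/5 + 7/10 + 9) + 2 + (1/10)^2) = 7755/416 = 18.64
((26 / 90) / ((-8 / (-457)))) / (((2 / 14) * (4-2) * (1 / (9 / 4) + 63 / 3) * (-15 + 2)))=-3199 / 15440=-0.21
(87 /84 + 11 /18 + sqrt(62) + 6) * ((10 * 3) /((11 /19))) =183065 /462 + 570 * sqrt(62) /11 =804.26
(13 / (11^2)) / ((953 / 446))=5798 / 115313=0.05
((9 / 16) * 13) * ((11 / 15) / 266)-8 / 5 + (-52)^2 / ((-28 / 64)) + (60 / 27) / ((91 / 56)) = -6180.78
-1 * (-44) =44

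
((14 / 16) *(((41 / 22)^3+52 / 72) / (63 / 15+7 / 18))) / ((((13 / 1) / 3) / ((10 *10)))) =258562875 / 8167016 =31.66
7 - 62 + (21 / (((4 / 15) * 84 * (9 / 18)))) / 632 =-278065 / 5056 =-55.00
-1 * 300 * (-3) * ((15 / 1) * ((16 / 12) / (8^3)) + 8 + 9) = 15335.16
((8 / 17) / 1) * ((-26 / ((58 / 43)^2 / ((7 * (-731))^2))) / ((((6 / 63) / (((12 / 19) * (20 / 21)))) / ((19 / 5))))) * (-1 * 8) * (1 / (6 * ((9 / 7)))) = 33171887641984 / 7569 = 4382598446.56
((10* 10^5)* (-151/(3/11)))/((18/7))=-5813500000/27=-215314814.81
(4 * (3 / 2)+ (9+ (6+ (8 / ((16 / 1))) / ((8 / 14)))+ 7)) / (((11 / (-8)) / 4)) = -84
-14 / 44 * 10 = -35 / 11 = -3.18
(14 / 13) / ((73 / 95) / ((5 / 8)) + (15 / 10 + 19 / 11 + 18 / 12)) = 36575 / 202306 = 0.18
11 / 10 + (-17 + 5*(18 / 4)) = 33 / 5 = 6.60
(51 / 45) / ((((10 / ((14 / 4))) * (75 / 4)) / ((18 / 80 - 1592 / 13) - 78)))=-12390637 / 2925000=-4.24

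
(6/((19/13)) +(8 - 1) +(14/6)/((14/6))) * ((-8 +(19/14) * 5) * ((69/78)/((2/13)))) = -44965/532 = -84.52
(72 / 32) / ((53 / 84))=189 / 53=3.57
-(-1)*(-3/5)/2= -3/10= -0.30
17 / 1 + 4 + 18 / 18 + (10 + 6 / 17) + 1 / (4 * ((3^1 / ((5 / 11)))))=72685 / 2244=32.39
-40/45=-8/9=-0.89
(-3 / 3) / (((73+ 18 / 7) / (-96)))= 672 / 529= 1.27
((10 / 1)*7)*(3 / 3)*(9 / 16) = 315 / 8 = 39.38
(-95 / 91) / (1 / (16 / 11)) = -1520 / 1001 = -1.52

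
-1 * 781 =-781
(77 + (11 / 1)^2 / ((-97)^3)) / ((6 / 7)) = 245964950 / 2738019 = 89.83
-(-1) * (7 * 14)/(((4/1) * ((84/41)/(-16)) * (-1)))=574/3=191.33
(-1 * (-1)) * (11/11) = 1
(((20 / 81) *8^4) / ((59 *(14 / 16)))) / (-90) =-65536 / 301077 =-0.22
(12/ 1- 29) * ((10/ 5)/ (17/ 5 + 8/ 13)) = -2210/ 261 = -8.47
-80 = -80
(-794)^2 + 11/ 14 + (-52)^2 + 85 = 8865161/ 14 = 633225.79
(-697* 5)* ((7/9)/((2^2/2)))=-24395/18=-1355.28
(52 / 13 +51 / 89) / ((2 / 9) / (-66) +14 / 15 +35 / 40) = 4835160 / 1908427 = 2.53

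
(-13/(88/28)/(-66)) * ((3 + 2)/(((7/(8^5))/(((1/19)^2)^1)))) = 532480/131043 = 4.06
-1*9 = -9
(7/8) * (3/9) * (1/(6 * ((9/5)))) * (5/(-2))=-175/2592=-0.07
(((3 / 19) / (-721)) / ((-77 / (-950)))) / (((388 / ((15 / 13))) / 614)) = -345375 / 70006937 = -0.00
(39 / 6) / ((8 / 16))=13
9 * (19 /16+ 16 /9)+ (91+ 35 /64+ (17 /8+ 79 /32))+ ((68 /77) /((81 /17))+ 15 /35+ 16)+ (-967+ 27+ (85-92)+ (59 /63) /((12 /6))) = -322164383 /399168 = -807.09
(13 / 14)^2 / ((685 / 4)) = 169 / 33565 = 0.01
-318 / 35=-9.09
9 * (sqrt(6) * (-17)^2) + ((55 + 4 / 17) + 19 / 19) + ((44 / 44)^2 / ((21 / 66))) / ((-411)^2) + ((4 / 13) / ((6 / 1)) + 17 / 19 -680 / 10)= -53715715789 / 4965094953 + 2601 * sqrt(6)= 6360.30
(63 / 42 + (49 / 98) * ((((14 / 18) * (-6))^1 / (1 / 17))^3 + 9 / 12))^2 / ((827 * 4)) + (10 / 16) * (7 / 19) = 55249557971588251 / 2932422912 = 18840924.26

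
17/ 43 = 0.40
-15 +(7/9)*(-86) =-737/9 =-81.89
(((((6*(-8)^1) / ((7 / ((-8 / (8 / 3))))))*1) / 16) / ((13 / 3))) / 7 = 27 / 637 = 0.04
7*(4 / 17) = 28 / 17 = 1.65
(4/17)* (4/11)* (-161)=-2576/187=-13.78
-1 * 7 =-7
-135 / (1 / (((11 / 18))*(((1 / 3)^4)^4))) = -55 / 28697814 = -0.00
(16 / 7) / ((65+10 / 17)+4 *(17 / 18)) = 2448 / 74291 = 0.03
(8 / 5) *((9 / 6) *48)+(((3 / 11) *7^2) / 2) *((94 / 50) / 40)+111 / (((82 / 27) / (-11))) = -258443331 / 902000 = -286.52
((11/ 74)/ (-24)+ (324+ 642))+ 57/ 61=104753137/ 108336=966.93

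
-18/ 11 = -1.64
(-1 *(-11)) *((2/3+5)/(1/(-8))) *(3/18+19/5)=-89012/45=-1978.04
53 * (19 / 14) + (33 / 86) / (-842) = 36459211 / 506884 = 71.93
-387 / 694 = -0.56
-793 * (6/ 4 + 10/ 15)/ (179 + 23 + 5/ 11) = -113399/ 13362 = -8.49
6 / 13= 0.46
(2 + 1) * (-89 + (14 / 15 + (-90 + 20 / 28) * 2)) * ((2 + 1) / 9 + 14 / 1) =-1203871 / 105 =-11465.44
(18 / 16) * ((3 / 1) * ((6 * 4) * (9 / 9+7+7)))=1215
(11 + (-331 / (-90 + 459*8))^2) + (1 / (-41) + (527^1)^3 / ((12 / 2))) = 12832634078020163 / 526059684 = 24393874.82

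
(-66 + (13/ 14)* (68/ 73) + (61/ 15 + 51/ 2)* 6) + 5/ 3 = 873286/ 7665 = 113.93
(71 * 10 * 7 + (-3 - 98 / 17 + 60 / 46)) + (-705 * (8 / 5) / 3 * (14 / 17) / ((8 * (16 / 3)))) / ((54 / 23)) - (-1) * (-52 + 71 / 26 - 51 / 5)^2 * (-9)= -6391919602949 / 237884400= -26869.86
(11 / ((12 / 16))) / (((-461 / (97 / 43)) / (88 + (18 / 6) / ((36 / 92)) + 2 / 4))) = -1231318 / 178407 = -6.90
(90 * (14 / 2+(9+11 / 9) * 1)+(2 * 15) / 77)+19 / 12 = 1551.97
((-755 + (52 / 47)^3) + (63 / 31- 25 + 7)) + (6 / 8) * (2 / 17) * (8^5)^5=182387974990562765065911064092 / 54714721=3333435164378573091251.09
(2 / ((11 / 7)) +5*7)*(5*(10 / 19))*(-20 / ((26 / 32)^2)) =-5376000 / 1859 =-2891.88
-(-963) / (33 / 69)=22149 / 11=2013.55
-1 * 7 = -7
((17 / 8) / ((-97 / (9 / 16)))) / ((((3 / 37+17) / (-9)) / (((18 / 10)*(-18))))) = -4126869 / 19617280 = -0.21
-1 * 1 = -1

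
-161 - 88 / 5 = -893 / 5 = -178.60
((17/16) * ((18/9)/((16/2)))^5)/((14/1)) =17/229376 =0.00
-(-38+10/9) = 332/9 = 36.89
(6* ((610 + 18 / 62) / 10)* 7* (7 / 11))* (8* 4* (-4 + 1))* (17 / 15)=-1512914592 / 8525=-177467.99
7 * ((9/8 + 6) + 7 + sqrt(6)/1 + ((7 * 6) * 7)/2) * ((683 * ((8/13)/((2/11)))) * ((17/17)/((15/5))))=210364 * sqrt(6)/39 + 67789799/78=882312.41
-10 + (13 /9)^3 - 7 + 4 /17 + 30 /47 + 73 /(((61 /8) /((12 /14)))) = -1220345990 /248715117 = -4.91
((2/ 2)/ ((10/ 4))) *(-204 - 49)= -506/ 5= -101.20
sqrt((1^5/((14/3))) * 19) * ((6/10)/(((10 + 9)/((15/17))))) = 9 * sqrt(798)/4522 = 0.06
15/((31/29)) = 435/31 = 14.03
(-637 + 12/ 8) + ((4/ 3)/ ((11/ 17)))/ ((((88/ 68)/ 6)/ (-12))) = -750.14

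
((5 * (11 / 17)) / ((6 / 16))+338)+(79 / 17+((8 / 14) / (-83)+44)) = 11712175 / 29631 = 395.27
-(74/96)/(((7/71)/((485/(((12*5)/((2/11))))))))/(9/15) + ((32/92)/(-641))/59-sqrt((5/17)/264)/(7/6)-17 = -2092020275651/57868515936-sqrt(5610)/2618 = -36.18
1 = 1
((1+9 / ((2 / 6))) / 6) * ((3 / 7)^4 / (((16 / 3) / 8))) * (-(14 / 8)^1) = -81 / 196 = -0.41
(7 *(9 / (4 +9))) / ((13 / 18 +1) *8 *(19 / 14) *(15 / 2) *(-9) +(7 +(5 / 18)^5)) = -0.00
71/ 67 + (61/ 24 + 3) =10615/ 1608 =6.60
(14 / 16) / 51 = 7 / 408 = 0.02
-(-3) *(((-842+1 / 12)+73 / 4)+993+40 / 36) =1534 / 3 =511.33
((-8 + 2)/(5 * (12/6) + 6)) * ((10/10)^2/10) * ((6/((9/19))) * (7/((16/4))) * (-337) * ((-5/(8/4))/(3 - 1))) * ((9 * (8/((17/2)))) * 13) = -5244057/136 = -38559.24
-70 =-70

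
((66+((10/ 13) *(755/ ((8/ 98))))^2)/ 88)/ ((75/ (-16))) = -34215795241/ 278850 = -122703.23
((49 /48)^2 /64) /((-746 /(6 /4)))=-2401 /73334784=-0.00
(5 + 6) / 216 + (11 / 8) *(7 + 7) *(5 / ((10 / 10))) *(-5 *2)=-207889 / 216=-962.45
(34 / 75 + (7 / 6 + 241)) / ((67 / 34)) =206227 / 1675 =123.12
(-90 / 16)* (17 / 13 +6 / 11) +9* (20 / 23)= -68355 / 26312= -2.60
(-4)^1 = -4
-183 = -183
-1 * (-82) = 82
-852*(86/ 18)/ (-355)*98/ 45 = 16856/ 675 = 24.97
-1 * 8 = -8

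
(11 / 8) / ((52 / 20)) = 55 / 104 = 0.53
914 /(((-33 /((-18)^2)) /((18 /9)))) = -197424 /11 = -17947.64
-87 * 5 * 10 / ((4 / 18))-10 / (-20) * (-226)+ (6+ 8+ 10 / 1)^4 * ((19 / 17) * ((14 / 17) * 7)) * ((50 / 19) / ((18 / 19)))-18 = 1710324166 / 289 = 5918076.70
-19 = -19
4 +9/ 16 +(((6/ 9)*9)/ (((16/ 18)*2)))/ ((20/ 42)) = 233/ 20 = 11.65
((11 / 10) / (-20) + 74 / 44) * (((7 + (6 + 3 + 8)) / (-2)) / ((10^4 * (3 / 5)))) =-3579 / 1100000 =-0.00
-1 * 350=-350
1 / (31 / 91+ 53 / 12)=1092 / 5195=0.21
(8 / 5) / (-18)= -0.09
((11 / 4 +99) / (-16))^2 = 165649 / 4096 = 40.44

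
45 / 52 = 0.87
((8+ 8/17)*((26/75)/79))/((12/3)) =312/33575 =0.01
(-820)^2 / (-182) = -336200 / 91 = -3694.51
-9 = -9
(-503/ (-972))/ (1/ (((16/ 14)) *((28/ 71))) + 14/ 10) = 20120/ 140697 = 0.14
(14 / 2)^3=343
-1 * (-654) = 654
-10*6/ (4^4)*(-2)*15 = 7.03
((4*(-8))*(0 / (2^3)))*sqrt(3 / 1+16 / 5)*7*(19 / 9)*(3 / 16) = 0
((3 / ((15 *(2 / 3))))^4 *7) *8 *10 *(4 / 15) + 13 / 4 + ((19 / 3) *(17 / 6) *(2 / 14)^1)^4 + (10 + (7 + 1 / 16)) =5096602835003 / 78764805000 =64.71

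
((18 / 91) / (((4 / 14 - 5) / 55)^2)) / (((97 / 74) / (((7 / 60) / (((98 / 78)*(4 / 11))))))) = 2035 / 388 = 5.24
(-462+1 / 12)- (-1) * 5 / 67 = -371321 / 804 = -461.84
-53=-53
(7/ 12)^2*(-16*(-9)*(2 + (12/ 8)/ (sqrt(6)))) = 49*sqrt(6)/ 4 + 98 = 128.01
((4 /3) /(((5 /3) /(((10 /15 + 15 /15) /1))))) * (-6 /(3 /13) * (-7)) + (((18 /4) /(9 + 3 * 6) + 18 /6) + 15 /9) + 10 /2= 505 /2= 252.50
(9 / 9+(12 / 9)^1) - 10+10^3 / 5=577 / 3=192.33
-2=-2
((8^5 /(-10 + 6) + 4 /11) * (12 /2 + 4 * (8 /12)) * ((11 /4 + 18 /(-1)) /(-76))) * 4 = -11909274 /209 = -56982.17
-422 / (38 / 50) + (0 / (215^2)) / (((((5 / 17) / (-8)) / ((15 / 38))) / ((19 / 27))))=-10550 / 19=-555.26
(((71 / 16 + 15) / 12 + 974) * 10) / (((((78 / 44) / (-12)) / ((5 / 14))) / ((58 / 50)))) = -59754761 / 2184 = -27360.24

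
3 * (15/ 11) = 45/ 11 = 4.09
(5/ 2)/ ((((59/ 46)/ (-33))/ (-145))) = 550275/ 59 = 9326.69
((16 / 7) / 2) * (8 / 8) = 8 / 7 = 1.14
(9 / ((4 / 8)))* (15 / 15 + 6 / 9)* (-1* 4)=-120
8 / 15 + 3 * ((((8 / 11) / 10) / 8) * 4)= 106 / 165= 0.64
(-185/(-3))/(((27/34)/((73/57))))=459170/4617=99.45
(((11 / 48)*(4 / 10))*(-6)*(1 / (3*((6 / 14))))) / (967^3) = -77 / 162761591340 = -0.00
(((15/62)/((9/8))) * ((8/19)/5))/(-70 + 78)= 4/1767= 0.00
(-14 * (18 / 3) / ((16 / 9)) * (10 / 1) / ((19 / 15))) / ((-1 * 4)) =14175 / 152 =93.26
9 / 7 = 1.29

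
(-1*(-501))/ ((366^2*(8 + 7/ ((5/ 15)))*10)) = 0.00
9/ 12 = 3/ 4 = 0.75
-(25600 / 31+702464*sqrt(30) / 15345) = -25600 / 31 - 702464*sqrt(30) / 15345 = -1076.54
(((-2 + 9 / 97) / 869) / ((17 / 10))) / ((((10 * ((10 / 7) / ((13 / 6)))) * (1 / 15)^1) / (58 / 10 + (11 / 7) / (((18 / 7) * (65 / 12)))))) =-298627 / 17195772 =-0.02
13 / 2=6.50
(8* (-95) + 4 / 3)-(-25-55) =-2036 / 3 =-678.67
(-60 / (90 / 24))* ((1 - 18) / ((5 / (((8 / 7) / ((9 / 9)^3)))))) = 2176 / 35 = 62.17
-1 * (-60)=60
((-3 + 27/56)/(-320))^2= 19881/321126400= 0.00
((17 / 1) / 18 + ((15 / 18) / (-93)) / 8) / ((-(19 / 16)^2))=-67376 / 100719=-0.67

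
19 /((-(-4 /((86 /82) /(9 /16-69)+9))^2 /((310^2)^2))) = -71374177272081935275 /80622441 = -885289212120.01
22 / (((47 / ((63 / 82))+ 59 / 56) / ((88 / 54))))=54208 / 94089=0.58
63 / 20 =3.15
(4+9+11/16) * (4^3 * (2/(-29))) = -60.41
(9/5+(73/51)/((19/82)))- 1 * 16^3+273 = -18483784/4845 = -3815.02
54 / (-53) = -54 / 53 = -1.02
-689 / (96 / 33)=-7579 / 32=-236.84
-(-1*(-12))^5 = -248832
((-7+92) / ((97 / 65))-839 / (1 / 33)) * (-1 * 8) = 21440912 / 97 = 221040.33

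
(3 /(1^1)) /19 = 3 /19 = 0.16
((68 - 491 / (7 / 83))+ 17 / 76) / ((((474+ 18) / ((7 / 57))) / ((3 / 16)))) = -1020311 / 3789056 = -0.27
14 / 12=7 / 6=1.17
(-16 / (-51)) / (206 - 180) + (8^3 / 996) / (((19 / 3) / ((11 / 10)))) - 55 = -286996693 / 5227755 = -54.90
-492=-492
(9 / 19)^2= 81 / 361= 0.22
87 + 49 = 136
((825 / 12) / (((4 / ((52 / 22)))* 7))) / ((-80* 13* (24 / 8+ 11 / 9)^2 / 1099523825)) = -23437218375 / 68096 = -344179.08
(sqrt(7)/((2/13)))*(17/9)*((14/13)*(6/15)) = 238*sqrt(7)/45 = 13.99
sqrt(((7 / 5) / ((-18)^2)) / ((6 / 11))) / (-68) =-sqrt(2310) / 36720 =-0.00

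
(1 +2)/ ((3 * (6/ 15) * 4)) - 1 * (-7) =61/ 8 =7.62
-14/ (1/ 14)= -196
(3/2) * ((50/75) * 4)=4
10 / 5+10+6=18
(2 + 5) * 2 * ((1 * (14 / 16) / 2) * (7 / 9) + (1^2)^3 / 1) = 1351 / 72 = 18.76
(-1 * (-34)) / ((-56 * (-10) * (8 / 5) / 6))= 51 / 224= 0.23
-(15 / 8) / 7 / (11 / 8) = -15 / 77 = -0.19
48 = 48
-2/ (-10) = 1/ 5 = 0.20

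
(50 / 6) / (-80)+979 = 46987 / 48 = 978.90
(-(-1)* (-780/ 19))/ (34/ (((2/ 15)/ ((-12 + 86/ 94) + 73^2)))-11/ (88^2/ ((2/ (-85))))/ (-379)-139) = -415712668800/ 13730593276062947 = -0.00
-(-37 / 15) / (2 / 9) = 111 / 10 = 11.10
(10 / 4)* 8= 20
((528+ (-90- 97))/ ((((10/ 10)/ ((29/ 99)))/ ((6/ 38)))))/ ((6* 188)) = 899/ 64296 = 0.01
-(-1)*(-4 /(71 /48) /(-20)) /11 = 48 /3905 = 0.01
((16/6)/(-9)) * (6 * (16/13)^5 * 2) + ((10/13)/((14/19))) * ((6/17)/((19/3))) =-3969842998/397654803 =-9.98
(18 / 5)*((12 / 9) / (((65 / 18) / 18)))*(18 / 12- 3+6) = 34992 / 325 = 107.67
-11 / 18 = -0.61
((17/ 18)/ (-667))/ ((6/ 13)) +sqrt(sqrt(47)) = -221/ 72036 +47^(1/ 4) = 2.62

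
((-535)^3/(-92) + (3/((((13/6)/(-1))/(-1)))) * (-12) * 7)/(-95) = -17519.41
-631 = -631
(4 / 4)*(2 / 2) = 1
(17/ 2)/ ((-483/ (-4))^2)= 136/ 233289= 0.00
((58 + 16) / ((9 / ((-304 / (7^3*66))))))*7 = -11248 / 14553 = -0.77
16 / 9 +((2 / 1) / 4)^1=41 / 18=2.28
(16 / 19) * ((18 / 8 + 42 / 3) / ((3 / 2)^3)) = 2080 / 513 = 4.05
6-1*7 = -1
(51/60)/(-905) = -17/18100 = -0.00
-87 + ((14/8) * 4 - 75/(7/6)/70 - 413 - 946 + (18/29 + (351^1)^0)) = -2043821/1421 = -1438.30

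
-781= -781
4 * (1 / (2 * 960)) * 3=1 / 160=0.01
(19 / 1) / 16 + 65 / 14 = 653 / 112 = 5.83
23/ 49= 0.47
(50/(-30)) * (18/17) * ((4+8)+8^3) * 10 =-157200/17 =-9247.06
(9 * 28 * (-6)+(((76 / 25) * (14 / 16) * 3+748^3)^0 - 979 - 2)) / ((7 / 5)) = -1780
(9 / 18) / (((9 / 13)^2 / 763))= 128947 / 162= 795.97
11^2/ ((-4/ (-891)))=107811/ 4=26952.75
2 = 2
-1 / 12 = -0.08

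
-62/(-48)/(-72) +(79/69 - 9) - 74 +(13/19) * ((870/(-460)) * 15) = -76483019/755136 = -101.28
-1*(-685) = 685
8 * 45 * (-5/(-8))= 225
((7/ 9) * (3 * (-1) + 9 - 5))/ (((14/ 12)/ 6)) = 4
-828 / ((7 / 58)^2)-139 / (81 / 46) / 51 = -11506767658 / 202419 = -56846.28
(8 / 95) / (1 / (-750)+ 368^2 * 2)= 0.00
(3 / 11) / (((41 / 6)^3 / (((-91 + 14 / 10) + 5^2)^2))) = 67605192 / 18953275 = 3.57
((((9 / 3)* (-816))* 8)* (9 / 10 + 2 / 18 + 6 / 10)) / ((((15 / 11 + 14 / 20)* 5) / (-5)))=3470720 / 227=15289.52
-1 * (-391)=391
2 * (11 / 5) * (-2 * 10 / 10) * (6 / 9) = -88 / 15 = -5.87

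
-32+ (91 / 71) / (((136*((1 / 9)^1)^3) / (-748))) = -5170.94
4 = 4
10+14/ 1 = 24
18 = 18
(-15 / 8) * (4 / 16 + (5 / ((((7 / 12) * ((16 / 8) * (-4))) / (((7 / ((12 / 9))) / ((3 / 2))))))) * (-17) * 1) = -120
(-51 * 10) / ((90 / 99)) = -561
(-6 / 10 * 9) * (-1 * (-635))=-3429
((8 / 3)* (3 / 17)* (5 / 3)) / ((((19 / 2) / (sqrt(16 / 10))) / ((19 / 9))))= 32* sqrt(10) / 459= 0.22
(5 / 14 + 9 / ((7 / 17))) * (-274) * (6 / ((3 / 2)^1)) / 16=-42607 / 28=-1521.68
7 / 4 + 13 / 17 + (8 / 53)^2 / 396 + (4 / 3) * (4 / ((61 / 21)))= 5018774645 / 1153521468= 4.35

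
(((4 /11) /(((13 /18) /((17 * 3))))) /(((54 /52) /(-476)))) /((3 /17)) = -2201024 /33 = -66697.70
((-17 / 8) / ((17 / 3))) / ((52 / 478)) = -717 / 208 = -3.45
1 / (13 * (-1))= -1 / 13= -0.08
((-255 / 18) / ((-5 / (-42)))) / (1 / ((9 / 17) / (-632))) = 63 / 632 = 0.10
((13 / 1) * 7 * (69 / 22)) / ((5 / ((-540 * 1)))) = -30824.18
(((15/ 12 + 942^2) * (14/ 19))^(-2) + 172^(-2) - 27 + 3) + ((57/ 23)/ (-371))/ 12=-534320946687547964546969/ 22262887762795984231984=-24.00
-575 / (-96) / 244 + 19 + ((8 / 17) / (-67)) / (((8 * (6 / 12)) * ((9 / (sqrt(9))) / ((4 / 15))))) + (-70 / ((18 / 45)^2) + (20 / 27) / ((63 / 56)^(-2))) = -167098350229 / 400199040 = -417.54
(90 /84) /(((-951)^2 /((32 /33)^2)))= 2560 /2298082941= 0.00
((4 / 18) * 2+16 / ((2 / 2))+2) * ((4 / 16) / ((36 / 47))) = 3901 / 648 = 6.02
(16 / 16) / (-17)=-1 / 17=-0.06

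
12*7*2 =168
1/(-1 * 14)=-1/14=-0.07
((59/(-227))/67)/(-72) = 59/1095048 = 0.00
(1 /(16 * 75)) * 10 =1 /120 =0.01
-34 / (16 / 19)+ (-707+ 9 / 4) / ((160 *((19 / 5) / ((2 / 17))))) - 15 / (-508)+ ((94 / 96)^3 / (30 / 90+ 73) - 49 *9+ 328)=-51056631023597 / 332683591680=-153.47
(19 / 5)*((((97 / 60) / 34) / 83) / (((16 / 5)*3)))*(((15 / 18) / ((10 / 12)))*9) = 1843 / 903040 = 0.00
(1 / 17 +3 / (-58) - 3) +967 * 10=9531669 / 986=9667.01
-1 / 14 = -0.07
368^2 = 135424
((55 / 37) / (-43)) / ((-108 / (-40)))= -550 / 42957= -0.01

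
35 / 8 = 4.38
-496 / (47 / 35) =-17360 / 47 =-369.36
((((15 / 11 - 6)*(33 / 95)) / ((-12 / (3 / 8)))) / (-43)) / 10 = -153 / 1307200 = -0.00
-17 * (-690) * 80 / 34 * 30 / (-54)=-46000 / 3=-15333.33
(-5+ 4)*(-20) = 20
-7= -7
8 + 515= 523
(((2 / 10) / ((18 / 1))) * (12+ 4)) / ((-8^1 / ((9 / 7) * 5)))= -1 / 7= -0.14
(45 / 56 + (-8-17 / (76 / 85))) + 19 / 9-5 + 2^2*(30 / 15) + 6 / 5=-952739 / 47880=-19.90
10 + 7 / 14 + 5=31 / 2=15.50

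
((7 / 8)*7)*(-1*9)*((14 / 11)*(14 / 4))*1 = -21609 / 88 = -245.56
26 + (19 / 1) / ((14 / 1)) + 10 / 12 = 592 / 21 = 28.19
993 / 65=15.28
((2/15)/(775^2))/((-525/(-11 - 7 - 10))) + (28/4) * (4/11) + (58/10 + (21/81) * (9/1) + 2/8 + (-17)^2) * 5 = 44283105234727/29730937500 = 1489.46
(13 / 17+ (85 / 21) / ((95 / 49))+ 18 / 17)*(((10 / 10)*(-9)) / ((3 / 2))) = -23.47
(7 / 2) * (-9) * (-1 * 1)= 63 / 2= 31.50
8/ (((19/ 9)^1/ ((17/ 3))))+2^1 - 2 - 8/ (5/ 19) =-848/ 95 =-8.93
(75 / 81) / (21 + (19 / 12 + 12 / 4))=100 / 2763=0.04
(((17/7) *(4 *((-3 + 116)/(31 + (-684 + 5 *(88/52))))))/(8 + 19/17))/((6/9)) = -849082/3030405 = -0.28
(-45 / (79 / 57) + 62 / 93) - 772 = -190501 / 237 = -803.80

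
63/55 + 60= 3363/55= 61.15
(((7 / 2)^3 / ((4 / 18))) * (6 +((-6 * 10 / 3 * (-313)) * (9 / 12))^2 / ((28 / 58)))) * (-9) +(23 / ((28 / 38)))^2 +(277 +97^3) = -124320120108777 / 1568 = -79285790885.70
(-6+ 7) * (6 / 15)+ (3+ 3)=32 / 5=6.40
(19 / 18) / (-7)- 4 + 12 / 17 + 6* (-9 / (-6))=11899 / 2142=5.56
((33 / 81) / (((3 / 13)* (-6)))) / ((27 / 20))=-1430 / 6561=-0.22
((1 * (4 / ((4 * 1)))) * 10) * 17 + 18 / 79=13448 / 79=170.23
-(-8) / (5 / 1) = 1.60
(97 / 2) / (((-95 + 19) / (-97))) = 9409 / 152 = 61.90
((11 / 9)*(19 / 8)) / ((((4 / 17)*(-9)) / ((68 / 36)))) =-60401 / 23328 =-2.59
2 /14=1 /7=0.14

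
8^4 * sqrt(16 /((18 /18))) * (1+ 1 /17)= 294912 /17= 17347.76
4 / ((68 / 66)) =66 / 17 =3.88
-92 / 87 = -1.06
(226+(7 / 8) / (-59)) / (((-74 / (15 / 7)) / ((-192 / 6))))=3199950 / 15281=209.41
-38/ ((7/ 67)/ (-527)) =1341742/ 7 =191677.43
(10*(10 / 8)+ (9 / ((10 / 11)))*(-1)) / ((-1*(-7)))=0.37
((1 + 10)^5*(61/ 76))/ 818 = 9824111/ 62168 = 158.03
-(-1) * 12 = 12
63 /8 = 7.88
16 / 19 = 0.84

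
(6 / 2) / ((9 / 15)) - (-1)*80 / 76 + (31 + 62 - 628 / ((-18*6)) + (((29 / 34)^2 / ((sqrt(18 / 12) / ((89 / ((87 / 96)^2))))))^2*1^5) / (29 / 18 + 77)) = 9553493818691 / 60627476295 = 157.58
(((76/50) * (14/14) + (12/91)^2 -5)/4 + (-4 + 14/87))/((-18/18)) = 338951089/72044700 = 4.70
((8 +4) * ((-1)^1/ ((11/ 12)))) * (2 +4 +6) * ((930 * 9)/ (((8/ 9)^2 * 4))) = -9152595/ 22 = -416027.05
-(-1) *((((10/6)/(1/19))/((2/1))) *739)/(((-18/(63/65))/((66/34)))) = -1081157/884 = -1223.03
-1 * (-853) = 853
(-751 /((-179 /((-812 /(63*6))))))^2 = 1897299364 /23357889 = 81.23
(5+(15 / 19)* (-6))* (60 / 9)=1.75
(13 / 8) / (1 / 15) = 195 / 8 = 24.38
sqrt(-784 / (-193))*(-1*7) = -196*sqrt(193) / 193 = -14.11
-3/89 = -0.03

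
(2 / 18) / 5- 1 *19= -854 / 45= -18.98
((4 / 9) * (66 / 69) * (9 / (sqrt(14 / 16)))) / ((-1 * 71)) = -176 * sqrt(14) / 11431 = -0.06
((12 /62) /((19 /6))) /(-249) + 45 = 2199903 /48887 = 45.00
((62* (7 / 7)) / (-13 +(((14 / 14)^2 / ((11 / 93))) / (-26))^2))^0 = 1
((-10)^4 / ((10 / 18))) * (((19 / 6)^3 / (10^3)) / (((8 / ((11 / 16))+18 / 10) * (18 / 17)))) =6413165 / 159624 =40.18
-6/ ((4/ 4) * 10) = -3/ 5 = -0.60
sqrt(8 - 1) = sqrt(7) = 2.65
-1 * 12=-12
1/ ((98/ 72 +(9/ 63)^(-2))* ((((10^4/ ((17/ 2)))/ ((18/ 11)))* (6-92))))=-1377/ 4287745000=-0.00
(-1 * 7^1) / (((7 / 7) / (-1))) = 7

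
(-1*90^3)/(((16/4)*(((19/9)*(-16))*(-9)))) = -91125/152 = -599.51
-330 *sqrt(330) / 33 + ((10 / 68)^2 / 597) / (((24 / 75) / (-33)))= -10 *sqrt(330)-6875 / 1840352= -181.66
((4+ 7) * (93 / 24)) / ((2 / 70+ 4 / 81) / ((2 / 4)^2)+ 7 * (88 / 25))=4833675 / 2829536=1.71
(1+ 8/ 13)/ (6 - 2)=21/ 52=0.40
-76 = -76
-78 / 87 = -26 / 29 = -0.90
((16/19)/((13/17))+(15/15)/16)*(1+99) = 114975/988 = 116.37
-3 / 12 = -1 / 4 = -0.25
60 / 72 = 5 / 6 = 0.83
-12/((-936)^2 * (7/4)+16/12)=-9/1149877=-0.00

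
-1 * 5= -5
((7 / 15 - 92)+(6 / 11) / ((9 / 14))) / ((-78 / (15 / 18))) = 1151 / 1188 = 0.97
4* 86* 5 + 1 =1721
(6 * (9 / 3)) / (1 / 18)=324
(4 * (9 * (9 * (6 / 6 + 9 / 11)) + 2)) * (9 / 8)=7389 / 11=671.73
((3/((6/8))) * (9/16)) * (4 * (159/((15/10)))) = 954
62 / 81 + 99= 8081 / 81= 99.77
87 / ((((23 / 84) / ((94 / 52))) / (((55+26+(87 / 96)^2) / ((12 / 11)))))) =43079.73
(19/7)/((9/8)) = 152/63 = 2.41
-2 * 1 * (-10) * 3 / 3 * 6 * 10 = 1200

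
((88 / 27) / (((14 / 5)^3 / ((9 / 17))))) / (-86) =-1375 / 1504398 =-0.00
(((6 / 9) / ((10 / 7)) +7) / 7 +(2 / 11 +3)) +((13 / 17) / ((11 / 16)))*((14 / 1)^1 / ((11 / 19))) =961007 / 30855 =31.15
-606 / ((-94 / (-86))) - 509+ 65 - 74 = -50404 / 47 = -1072.43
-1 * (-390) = 390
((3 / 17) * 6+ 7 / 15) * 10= 778 / 51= 15.25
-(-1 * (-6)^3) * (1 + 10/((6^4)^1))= -653/3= -217.67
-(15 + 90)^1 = -105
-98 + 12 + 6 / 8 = -341 / 4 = -85.25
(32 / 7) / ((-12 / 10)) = -80 / 21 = -3.81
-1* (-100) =100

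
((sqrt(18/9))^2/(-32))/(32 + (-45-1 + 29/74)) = 37/8056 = 0.00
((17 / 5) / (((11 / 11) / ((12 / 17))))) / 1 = 12 / 5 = 2.40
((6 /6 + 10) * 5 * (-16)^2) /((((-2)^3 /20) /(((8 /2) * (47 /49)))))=-6617600 /49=-135053.06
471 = 471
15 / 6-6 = -7 / 2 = -3.50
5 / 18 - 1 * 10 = -175 / 18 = -9.72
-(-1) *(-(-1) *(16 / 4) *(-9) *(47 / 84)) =-141 / 7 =-20.14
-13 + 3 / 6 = -12.50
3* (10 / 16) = 15 / 8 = 1.88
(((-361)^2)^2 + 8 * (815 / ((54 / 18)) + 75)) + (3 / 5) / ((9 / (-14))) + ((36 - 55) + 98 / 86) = 3651466646041 / 215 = 16983565795.54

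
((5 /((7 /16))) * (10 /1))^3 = 512000000 /343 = 1492711.37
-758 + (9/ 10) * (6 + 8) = -3727/ 5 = -745.40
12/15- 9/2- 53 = -567/10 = -56.70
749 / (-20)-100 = -2749 / 20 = -137.45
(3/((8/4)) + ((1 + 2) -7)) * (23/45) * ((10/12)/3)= -115/324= -0.35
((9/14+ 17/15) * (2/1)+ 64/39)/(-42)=-2363/19110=-0.12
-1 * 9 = -9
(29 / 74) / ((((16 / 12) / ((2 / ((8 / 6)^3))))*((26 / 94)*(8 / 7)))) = 772821 / 985088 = 0.78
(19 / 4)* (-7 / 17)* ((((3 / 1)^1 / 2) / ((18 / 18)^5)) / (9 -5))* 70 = -13965 / 272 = -51.34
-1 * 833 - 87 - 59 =-979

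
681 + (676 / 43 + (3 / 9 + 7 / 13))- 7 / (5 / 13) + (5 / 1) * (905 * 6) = 233349458 / 8385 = 27829.39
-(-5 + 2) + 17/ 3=8.67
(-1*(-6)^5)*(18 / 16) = 8748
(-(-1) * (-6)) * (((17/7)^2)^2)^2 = -41854544646/5764801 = -7260.36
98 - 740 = -642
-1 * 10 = -10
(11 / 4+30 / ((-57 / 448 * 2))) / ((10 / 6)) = -26253 / 380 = -69.09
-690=-690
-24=-24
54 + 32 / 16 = 56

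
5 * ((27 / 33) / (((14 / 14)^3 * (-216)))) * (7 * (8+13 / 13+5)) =-245 / 132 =-1.86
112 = 112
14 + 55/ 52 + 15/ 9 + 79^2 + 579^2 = 53273801/ 156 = 341498.72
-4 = -4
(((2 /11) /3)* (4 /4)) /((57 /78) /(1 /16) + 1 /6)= 52 /10175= 0.01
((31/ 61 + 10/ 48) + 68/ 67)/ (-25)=-33967/ 490440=-0.07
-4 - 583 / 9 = -619 / 9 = -68.78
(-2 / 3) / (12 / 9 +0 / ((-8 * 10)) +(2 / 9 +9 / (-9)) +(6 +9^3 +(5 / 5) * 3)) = -6 / 6647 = -0.00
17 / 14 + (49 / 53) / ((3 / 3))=1587 / 742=2.14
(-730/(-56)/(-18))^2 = 133225/254016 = 0.52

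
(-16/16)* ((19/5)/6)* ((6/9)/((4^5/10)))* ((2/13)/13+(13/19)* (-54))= 14825/97344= 0.15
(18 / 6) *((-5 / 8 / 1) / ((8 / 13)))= -195 / 64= -3.05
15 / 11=1.36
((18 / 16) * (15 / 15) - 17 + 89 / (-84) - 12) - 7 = -35.93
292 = 292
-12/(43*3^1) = -4/43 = -0.09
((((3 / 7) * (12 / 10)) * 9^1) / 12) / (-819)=-3 / 6370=-0.00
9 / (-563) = -9 / 563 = -0.02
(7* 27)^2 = 35721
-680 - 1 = -681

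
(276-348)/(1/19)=-1368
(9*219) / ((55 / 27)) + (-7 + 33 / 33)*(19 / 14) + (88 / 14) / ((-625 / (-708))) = 6645096 / 6875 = 966.56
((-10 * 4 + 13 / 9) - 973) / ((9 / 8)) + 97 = -64975 / 81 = -802.16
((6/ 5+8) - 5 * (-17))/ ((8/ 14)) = 3297/ 20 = 164.85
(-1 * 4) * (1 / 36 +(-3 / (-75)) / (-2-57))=-1439 / 13275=-0.11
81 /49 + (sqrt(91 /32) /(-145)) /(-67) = sqrt(182) /77720 + 81 /49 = 1.65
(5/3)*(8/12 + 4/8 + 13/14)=220/63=3.49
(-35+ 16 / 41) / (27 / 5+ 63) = -2365 / 4674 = -0.51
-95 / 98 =-0.97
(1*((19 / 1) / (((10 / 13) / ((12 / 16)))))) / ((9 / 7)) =1729 / 120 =14.41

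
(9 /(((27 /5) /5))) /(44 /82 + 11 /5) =5125 /1683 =3.05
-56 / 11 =-5.09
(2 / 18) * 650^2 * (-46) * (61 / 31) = -1185535000 / 279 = -4249229.39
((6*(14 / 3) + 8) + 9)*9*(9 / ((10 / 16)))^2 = 419904 / 5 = 83980.80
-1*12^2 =-144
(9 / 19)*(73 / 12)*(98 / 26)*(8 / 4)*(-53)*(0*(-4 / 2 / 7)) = 0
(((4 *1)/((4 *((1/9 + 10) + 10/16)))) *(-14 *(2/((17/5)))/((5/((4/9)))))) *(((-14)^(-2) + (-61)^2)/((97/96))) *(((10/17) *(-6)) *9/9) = 7907512320/8922739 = 886.22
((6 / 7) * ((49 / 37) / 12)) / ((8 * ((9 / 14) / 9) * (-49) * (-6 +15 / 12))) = 1 / 1406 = 0.00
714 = 714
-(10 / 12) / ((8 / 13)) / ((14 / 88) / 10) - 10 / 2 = -3785 / 42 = -90.12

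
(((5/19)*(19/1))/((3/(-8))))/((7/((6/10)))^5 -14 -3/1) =-405/6564718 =-0.00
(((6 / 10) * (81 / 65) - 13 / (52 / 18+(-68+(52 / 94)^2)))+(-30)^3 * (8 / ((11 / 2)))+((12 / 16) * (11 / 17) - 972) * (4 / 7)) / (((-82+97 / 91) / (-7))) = -10187179701841471 / 2957402615750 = -3444.64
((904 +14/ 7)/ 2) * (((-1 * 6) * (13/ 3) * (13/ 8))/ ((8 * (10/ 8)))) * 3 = -229671/ 40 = -5741.78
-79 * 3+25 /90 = -4261 /18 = -236.72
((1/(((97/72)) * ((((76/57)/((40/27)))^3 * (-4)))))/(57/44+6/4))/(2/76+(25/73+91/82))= -1525700/24773121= -0.06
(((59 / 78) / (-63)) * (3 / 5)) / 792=-59 / 6486480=-0.00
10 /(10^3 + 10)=1 /101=0.01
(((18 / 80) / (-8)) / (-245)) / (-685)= -0.00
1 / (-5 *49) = -1 / 245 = -0.00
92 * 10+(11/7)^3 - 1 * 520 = 138531/343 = 403.88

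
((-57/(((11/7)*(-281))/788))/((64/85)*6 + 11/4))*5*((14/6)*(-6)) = -1069000800/1091123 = -979.73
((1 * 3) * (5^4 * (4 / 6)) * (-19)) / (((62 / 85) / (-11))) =11103125 / 31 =358165.32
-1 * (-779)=779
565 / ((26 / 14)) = 304.23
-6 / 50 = -3 / 25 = -0.12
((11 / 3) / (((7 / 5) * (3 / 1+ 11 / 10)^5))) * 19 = 104500000 / 2432980221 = 0.04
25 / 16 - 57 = -887 / 16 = -55.44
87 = 87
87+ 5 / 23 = 2006 / 23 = 87.22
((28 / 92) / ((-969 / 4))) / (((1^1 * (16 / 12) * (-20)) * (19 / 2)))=7 / 1411510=0.00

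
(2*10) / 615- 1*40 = -4916 / 123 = -39.97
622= 622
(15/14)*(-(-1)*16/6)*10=200/7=28.57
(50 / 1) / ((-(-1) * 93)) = 50 / 93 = 0.54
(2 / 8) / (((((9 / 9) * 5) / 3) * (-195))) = -1 / 1300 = -0.00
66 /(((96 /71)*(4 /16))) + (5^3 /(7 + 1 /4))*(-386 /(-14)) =670.62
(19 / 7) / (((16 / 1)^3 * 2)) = 19 / 57344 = 0.00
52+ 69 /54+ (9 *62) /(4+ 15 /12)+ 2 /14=20123 /126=159.71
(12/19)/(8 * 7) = 3/266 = 0.01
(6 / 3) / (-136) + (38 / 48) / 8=0.08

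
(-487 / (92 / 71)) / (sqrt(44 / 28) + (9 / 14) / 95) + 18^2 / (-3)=-2184401975 * sqrt(77) / 63931237 - 13602203847 / 127862474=-406.20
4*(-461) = -1844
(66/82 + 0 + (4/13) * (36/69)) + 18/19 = 445527/232921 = 1.91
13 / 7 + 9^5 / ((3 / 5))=688918 / 7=98416.86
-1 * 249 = -249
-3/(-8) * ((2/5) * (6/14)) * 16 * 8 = 288/35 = 8.23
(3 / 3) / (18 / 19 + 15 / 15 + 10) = 19 / 227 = 0.08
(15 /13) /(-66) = -5 /286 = -0.02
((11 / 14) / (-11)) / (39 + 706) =-1 / 10430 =-0.00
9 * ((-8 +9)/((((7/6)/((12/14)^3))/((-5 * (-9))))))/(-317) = -524880/761117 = -0.69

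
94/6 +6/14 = 338/21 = 16.10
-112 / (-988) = 28 / 247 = 0.11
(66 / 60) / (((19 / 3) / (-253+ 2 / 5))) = -41679 / 950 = -43.87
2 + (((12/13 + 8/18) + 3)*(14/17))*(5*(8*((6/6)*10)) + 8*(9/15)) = 14499586/9945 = 1457.98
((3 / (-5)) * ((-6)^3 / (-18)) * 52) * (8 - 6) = -3744 / 5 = -748.80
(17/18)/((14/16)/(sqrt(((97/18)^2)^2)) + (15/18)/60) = 21.46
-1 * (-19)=19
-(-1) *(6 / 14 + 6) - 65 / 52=145 / 28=5.18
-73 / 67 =-1.09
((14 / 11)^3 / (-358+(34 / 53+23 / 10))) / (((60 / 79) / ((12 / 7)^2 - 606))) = 4.61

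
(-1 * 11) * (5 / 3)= -18.33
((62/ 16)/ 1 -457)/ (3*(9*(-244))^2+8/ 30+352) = -54375/ 1736112032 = -0.00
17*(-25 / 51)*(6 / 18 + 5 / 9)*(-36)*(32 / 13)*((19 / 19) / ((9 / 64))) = 1638400 / 351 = 4667.81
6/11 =0.55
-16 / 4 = -4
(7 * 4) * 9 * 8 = 2016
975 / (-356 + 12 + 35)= -325 / 103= -3.16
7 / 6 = 1.17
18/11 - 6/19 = 276/209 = 1.32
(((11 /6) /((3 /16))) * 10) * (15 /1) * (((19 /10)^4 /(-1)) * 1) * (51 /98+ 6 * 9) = -2553118711 /2450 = -1042089.27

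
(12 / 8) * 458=687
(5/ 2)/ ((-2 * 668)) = -5/ 2672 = -0.00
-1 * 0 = 0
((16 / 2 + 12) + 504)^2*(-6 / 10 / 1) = -823728 / 5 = -164745.60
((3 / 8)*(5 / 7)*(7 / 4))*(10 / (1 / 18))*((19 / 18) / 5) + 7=397 / 16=24.81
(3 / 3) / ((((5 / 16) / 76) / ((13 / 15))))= 15808 / 75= 210.77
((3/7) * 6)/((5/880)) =3168/7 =452.57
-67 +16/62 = -2069/31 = -66.74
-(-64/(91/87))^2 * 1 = -31002624/8281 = -3743.83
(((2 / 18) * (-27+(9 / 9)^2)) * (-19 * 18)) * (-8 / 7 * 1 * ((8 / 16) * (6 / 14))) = -11856 / 49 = -241.96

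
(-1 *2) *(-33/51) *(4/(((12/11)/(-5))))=-1210/51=-23.73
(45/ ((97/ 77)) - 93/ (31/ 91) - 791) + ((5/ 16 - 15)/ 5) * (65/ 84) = -1030.55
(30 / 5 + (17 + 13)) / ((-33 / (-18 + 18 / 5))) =864 / 55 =15.71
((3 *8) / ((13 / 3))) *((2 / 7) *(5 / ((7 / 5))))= 3600 / 637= 5.65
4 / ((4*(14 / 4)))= 2 / 7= 0.29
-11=-11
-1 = -1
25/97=0.26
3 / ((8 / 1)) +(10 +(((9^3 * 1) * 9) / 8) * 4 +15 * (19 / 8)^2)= 216031 / 64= 3375.48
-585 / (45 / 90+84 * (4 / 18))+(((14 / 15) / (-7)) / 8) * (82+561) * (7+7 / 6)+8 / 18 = -108189 / 920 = -117.60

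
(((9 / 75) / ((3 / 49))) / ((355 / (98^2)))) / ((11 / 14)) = 6588344 / 97625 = 67.49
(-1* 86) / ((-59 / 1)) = 1.46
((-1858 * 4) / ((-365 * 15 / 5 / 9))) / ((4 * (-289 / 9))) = -50166 / 105485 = -0.48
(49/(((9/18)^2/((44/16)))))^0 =1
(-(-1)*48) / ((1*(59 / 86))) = 4128 / 59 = 69.97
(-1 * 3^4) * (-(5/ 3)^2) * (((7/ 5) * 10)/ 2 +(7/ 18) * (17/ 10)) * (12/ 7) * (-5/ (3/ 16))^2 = 6304000/ 3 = 2101333.33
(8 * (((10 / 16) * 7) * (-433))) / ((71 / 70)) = -1060850 / 71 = -14941.55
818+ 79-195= 702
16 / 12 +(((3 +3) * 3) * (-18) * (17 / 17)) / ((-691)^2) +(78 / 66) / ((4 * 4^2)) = 1362523967 / 1008439872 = 1.35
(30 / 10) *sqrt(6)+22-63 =-41+3 *sqrt(6) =-33.65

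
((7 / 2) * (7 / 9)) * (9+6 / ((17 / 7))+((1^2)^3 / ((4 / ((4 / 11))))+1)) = 34.20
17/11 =1.55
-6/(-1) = 6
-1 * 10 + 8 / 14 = -66 / 7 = -9.43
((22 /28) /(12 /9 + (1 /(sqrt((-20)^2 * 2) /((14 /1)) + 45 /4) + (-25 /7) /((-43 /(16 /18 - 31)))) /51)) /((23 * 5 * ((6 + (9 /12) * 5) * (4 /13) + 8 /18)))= 592848005904 * sqrt(2) /2161620161080181537 + 6667813273112343 /4323240322160363074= 0.00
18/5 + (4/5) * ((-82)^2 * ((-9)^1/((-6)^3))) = 3416/15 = 227.73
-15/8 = -1.88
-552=-552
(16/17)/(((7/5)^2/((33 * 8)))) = 105600/833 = 126.77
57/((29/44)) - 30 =56.48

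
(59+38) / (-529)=-97 / 529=-0.18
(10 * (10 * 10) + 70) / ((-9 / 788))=-843160 / 9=-93684.44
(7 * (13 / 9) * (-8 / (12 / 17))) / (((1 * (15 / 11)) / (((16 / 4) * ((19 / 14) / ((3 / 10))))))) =-1520.63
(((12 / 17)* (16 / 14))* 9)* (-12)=-10368 / 119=-87.13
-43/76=-0.57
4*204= 816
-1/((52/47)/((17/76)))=-799/3952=-0.20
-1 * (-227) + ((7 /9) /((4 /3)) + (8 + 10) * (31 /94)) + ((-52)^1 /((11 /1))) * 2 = 1390099 /6204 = 224.06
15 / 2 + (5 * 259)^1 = 2605 / 2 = 1302.50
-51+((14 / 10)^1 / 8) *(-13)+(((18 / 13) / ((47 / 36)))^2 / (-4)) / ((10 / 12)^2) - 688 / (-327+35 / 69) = -677711343193 / 13140899200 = -51.57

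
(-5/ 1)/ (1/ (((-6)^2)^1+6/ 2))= -195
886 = 886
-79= -79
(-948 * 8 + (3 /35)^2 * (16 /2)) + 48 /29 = -269360712 /35525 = -7582.29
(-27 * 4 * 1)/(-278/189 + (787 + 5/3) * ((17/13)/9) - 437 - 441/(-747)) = 847098/2535709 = 0.33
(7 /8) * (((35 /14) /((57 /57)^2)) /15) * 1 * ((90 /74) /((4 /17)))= 1785 /2368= 0.75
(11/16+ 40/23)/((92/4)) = 893/8464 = 0.11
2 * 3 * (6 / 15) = 2.40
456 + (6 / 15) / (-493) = 1124038 / 2465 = 456.00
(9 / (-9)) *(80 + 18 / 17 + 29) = -1871 / 17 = -110.06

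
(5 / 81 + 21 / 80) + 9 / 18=0.82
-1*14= -14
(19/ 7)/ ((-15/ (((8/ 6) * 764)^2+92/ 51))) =-3016546172/ 16065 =-187771.31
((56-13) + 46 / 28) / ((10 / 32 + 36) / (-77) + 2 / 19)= -41800 / 343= -121.87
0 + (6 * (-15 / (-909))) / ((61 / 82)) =820 / 6161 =0.13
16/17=0.94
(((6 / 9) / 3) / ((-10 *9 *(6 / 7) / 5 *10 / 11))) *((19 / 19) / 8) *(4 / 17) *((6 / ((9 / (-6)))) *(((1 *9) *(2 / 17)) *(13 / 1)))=1001 / 39015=0.03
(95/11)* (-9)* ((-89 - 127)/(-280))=-59.96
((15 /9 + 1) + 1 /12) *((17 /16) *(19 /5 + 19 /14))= 67507 /4480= 15.07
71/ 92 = 0.77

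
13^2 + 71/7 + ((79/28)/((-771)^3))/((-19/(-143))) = 6239879784721/34831864836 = 179.14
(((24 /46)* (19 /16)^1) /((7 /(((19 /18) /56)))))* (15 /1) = 1805 /72128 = 0.03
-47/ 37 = -1.27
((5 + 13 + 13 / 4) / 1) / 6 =85 / 24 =3.54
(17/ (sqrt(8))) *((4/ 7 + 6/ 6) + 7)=255 *sqrt(2)/ 7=51.52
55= 55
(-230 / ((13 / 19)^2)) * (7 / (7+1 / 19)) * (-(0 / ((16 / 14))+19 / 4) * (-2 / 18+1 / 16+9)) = 135226934045 / 6522048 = 20733.81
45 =45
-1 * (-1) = 1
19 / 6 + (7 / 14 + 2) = 17 / 3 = 5.67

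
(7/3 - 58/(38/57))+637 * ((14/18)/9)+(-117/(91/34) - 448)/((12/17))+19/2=-406376/567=-716.71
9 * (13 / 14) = 117 / 14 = 8.36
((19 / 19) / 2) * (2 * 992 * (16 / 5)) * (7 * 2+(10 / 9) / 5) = 45147.02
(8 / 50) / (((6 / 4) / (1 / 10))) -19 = -7121 / 375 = -18.99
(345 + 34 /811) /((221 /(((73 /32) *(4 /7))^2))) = 1491208741 /562068416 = 2.65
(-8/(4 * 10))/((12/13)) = -13/60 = -0.22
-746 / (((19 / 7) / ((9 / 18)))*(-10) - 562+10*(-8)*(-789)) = -2611 / 218763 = -0.01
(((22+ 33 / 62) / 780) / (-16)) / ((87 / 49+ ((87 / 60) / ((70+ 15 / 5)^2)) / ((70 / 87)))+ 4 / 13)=-14361655 / 16573580592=-0.00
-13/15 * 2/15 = -26/225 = -0.12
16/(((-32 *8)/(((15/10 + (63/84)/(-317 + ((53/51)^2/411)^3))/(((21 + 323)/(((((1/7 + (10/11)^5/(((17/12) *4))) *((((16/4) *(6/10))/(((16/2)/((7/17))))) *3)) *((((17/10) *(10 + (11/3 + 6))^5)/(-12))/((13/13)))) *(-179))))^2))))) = -5389166118211050077161782109104576344532965338188104527/139872846802283732669260650823903365028380672000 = -38529037.20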